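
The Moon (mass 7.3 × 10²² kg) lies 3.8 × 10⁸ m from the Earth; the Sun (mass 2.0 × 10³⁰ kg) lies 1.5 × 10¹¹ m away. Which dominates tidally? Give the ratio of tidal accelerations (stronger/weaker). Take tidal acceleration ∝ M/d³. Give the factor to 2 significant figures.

Compare M/d³ for the two perturbers:
The Moon: (7.3 × 10²²) / (3.8 × 10⁸)³ = 1.330 × 10⁻³
The Sun: (2.0 × 10³⁰) / (1.5 × 10¹¹)³ = 5.926 × 10⁻⁴
Ratio (larger/smaller) = 2.2

The Moon, by a factor of ≈ 2.2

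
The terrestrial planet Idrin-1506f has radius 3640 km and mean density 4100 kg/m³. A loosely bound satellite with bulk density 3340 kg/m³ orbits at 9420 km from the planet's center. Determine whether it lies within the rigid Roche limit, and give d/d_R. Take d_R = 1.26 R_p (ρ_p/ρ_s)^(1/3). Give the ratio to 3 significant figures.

outside; d/d_R ≈ 1.92

d_R = 1.26 × (3640 km) × (4100/3340)^(1/3) = 4911 km
d/d_R = (9420) / (4911) = 1.92
Since d/d_R > 1, the body is outside the Roche limit.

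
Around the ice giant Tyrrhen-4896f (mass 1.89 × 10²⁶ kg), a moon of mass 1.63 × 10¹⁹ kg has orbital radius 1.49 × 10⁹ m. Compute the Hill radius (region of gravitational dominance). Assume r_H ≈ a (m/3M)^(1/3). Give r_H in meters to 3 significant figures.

4.56 × 10⁶ m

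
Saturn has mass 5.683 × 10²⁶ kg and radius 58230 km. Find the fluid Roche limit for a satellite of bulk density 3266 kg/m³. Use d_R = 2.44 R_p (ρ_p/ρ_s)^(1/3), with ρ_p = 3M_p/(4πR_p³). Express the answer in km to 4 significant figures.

ρ_p = 3M_p/(4πR_p³) = 3 × (5.683 × 10²⁶) / (4π × (5.823 × 10⁷ m)³) = 687.1 kg/m³
d_R = 2.44 × 58230 km × (687.1/3266)^(1/3)
    = 84500 km

84500 km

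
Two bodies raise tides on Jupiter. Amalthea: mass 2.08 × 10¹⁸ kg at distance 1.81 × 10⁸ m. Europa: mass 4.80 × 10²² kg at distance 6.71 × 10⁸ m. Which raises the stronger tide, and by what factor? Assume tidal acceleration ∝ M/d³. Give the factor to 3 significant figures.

Europa, by a factor of ≈ 453

Compare M/d³ for the two perturbers:
Amalthea: (2.08 × 10¹⁸) / (1.81 × 10⁸)³ = 3.508 × 10⁻⁷
Europa: (4.80 × 10²²) / (6.71 × 10⁸)³ = 1.589 × 10⁻⁴
Ratio (larger/smaller) = 453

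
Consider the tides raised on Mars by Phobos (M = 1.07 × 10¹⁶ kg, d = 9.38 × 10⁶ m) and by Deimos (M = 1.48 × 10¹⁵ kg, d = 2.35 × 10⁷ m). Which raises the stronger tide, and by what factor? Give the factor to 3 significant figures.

Phobos, by a factor of ≈ 114

The tide-raising term goes as M/d³ (the gradient of a 1/d² field).
Phobos: (1.07 × 10¹⁶) / (9.38 × 10⁶)³ = 1.297 × 10⁻⁵
Deimos: (1.48 × 10¹⁵) / (2.35 × 10⁷)³ = 1.140 × 10⁻⁷
Ratio (larger/smaller) = 114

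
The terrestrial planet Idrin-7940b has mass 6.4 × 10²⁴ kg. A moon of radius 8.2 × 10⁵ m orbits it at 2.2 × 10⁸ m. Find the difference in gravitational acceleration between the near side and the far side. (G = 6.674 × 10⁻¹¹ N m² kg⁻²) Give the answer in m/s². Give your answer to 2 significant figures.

1.3 × 10⁻⁴ m/s²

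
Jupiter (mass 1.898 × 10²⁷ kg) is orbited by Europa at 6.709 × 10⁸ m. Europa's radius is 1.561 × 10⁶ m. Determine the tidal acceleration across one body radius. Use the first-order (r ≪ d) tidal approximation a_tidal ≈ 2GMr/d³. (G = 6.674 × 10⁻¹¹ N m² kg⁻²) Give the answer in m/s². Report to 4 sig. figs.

a_tidal = 2GMr/d³
        = 2 × (6.674 × 10⁻¹¹) × (1.898 × 10²⁷) × (1.561 × 10⁶) / (6.709 × 10⁸)³
        = 1.310 × 10⁻³ m/s²

1.310 × 10⁻³ m/s²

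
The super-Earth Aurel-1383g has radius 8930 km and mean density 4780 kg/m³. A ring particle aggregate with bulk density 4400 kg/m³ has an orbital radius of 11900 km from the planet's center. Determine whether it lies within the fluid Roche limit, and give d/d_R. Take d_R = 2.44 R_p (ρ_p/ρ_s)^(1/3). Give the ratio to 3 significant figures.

inside; d/d_R ≈ 0.531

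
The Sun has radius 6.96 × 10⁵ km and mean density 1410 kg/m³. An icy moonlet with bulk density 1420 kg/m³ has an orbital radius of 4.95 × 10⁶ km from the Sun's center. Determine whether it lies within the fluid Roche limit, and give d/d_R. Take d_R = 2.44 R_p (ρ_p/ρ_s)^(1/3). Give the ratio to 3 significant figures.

d_R = 2.44 × (6.96 × 10⁵ km) × (1410/1420)^(1/3) = 1.694 × 10⁶ km
d/d_R = (4.95 × 10⁶) / (1.694 × 10⁶) = 2.92
Since d/d_R > 1, the body is outside the Roche limit.

outside; d/d_R ≈ 2.92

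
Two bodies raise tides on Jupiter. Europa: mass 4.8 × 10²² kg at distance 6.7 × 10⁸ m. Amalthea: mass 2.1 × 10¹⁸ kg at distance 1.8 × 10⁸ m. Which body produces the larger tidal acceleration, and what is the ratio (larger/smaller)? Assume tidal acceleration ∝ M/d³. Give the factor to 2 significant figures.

Europa, by a factor of ≈ 440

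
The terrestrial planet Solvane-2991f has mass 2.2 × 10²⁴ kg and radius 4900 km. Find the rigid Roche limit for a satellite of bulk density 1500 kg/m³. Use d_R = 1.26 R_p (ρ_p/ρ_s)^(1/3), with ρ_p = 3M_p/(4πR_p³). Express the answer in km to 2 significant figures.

8900 km

ρ_p = 3M_p/(4πR_p³) = 3 × (2.2 × 10²⁴) / (4π × (4.9 × 10⁶ m)³) = 4500 kg/m³
d_R = 1.26 × 4900 km × (4500/1500)^(1/3)
    = 8900 km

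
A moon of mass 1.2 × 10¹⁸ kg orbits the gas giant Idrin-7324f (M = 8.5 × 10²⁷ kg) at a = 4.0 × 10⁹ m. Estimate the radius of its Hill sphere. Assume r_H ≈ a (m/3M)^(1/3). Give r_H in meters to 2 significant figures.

1.4 × 10⁶ m

r_H ≈ a (m/3M)^(1/3)
    = (4.0 × 10⁹) × (1.2 × 10¹⁸ / (3 × 8.5 × 10²⁷))^(1/3)
    = 1.4 × 10⁶ m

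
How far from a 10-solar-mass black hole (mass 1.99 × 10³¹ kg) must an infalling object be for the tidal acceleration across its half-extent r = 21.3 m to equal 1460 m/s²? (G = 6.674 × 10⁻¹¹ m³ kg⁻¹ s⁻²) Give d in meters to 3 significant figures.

2GMr/d³ = a_tidal  ⇒  d = (2GMr / a_tidal)^(1/3)
d = (2 × 6.674×10⁻¹¹ × (1.99 × 10³¹) × (21.3) / (1460))^(1/3)
  = 3.38 × 10⁶ m

3.38 × 10⁶ m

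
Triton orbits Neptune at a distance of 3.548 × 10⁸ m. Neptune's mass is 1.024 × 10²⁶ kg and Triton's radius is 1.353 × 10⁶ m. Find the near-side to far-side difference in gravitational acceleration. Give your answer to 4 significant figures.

8.281 × 10⁻⁴ m/s²

Differencing GM/(d−r)² and GM/(d+r)² to first order in r/d gives 4GMr/d³.
a_tidal = 4GMr/d³
        = 4 × (6.674 × 10⁻¹¹) × (1.024 × 10²⁶) × (1.353 × 10⁶) / (3.548 × 10⁸)³
        = 8.281 × 10⁻⁴ m/s²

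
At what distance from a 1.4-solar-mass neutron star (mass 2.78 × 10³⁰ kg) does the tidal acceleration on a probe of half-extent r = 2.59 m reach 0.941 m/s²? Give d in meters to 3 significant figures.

1.01 × 10⁷ m

2GMr/d³ = a_tidal  ⇒  d = (2GMr / a_tidal)^(1/3)
d = (2 × 6.674×10⁻¹¹ × (2.78 × 10³⁰) × (2.59) / (0.941))^(1/3)
  = 1.01 × 10⁷ m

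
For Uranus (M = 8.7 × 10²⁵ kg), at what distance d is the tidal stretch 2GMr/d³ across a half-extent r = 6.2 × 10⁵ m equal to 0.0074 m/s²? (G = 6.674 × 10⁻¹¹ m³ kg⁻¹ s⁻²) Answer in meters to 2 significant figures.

9.9 × 10⁷ m

2GMr/d³ = a_tidal  ⇒  d = (2GMr / a_tidal)^(1/3)
d = (2 × 6.674×10⁻¹¹ × (8.7 × 10²⁵) × (6.2 × 10⁵) / (0.0074))^(1/3)
  = 9.9 × 10⁷ m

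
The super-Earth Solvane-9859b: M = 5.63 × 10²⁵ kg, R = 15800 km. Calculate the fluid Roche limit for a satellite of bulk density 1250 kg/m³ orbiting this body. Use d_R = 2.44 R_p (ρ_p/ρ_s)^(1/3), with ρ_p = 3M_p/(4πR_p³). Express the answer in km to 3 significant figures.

53900 km

ρ_p = 3M_p/(4πR_p³) = 3 × (5.63 × 10²⁵) / (4π × (1.58 × 10⁷ m)³) = 3410 kg/m³
d_R = 2.44 × 15800 km × (3410/1250)^(1/3)
    = 53900 km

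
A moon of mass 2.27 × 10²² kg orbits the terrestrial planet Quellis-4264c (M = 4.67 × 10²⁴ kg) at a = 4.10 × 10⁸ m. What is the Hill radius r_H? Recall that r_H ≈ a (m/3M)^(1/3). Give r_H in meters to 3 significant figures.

r_H ≈ a (m/3M)^(1/3)
    = (4.10 × 10⁸) × (2.27 × 10²² / (3 × 4.67 × 10²⁴))^(1/3)
    = 4.82 × 10⁷ m

4.82 × 10⁷ m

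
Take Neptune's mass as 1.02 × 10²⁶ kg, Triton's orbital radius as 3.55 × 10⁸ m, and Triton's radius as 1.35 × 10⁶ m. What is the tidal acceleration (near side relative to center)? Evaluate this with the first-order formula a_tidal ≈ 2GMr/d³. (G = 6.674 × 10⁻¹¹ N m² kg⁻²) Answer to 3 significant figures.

4.11 × 10⁻⁴ m/s²

The tidal stretch is the gradient of GM/d² times the body's extent r, hence the 1/d³ dependence.
a_tidal = 2GMr/d³
        = 2 × (6.674 × 10⁻¹¹) × (1.02 × 10²⁶) × (1.35 × 10⁶) / (3.55 × 10⁸)³
        = 4.11 × 10⁻⁴ m/s²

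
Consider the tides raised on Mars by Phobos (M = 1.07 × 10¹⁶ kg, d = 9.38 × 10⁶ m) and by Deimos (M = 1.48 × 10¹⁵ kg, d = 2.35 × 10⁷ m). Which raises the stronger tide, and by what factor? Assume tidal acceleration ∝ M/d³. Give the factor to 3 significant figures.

Phobos, by a factor of ≈ 114

Compare M/d³ for the two perturbers:
Phobos: (1.07 × 10¹⁶) / (9.38 × 10⁶)³ = 1.297 × 10⁻⁵
Deimos: (1.48 × 10¹⁵) / (2.35 × 10⁷)³ = 1.140 × 10⁻⁷
Ratio (larger/smaller) = 114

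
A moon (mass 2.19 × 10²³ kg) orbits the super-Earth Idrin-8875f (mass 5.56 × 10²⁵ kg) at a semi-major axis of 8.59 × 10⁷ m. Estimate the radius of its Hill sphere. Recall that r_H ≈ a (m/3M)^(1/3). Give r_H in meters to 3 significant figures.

r_H ≈ a (m/3M)^(1/3)
    = (8.59 × 10⁷) × (2.19 × 10²³ / (3 × 5.56 × 10²⁵))^(1/3)
    = 9.41 × 10⁶ m

9.41 × 10⁶ m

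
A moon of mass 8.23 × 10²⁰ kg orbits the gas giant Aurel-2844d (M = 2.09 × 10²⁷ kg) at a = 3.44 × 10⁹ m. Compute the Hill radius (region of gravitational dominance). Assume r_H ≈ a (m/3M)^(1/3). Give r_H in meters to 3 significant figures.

1.75 × 10⁷ m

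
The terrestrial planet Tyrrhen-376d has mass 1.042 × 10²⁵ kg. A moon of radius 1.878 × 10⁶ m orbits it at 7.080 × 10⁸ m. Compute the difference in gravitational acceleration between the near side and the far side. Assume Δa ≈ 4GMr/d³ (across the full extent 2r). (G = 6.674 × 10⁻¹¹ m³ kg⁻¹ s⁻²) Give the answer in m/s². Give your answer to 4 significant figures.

Δg = 4GMr/d³
   = 4 × (6.674 × 10⁻¹¹) × (1.042 × 10²⁵) × (1.878 × 10⁶) / (7.080 × 10⁸)³
   = 1.472 × 10⁻⁵ m/s²

1.472 × 10⁻⁵ m/s²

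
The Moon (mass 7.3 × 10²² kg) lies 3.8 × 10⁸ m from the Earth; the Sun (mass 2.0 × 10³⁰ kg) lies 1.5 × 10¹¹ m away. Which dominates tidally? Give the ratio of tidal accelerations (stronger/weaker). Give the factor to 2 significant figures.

The tide-raising term goes as M/d³ (the gradient of a 1/d² field).
The Moon: (7.3 × 10²²) / (3.8 × 10⁸)³ = 1.330 × 10⁻³
The Sun: (2.0 × 10³⁰) / (1.5 × 10¹¹)³ = 5.926 × 10⁻⁴
Ratio (larger/smaller) = 2.2

The Moon, by a factor of ≈ 2.2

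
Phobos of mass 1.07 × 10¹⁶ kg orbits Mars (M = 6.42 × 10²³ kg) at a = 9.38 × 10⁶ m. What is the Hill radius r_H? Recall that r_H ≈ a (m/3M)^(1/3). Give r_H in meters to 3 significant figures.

1.66 × 10⁴ m

r_H ≈ a (m/3M)^(1/3)
    = (9.38 × 10⁶) × (1.07 × 10¹⁶ / (3 × 6.42 × 10²³))^(1/3)
    = 1.66 × 10⁴ m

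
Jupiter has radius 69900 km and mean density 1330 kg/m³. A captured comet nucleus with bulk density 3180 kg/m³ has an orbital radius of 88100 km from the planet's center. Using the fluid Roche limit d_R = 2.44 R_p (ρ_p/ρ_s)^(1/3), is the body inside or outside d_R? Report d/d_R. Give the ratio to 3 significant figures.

inside; d/d_R ≈ 0.691

d_R = 2.44 × (69900 km) × (1330/3180)^(1/3) = 1.275 × 10⁵ km
d/d_R = (88100) / (1.275 × 10⁵) = 0.691
Since d/d_R < 1, the body is inside the Roche limit.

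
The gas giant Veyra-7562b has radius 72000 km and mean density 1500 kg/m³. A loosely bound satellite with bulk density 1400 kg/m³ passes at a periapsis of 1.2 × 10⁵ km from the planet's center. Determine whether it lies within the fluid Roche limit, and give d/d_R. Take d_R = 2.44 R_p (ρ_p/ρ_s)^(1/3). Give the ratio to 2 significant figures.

d_R = 2.44 × (72000 km) × (1500/1400)^(1/3) = 1.798 × 10⁵ km
d/d_R = (1.2 × 10⁵) / (1.798 × 10⁵) = 0.67
Since d/d_R < 1, the body is inside the Roche limit.

inside; d/d_R ≈ 0.67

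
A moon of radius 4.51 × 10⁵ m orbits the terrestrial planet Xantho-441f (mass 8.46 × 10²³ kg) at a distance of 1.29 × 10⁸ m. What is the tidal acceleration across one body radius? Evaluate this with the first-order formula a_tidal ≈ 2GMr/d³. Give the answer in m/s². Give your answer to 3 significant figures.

Δa = 2GMr/d³
   = 2 × (6.674 × 10⁻¹¹) × (8.46 × 10²³) × (4.51 × 10⁵) / (1.29 × 10⁸)³
   = 2.37 × 10⁻⁵ m/s²

2.37 × 10⁻⁵ m/s²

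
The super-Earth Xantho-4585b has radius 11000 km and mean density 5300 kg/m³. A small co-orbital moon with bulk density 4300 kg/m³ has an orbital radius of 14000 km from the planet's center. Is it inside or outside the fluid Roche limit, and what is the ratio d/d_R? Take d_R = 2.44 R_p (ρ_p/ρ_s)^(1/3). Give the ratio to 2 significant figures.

d_R = 2.44 × (11000 km) × (5300/4300)^(1/3) = 28780 km
d/d_R = (14000) / (28780) = 0.49
Since d/d_R < 1, the body is inside the Roche limit.

inside; d/d_R ≈ 0.49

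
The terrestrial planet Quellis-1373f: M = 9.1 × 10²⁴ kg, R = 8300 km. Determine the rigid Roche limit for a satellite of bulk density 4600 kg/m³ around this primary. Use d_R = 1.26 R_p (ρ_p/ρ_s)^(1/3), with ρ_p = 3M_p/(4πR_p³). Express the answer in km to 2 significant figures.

9800 km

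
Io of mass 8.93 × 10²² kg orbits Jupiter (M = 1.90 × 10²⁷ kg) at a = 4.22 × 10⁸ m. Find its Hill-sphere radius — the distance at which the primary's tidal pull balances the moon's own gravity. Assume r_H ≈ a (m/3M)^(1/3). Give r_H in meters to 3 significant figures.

1.06 × 10⁷ m

r_H ≈ a (m/3M)^(1/3)
    = (4.22 × 10⁸) × (8.93 × 10²² / (3 × 1.90 × 10²⁷))^(1/3)
    = 1.06 × 10⁷ m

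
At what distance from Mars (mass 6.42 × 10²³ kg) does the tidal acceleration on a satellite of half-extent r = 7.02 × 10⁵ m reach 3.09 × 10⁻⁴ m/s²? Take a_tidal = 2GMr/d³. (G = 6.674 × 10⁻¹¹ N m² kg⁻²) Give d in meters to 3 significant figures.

5.80 × 10⁷ m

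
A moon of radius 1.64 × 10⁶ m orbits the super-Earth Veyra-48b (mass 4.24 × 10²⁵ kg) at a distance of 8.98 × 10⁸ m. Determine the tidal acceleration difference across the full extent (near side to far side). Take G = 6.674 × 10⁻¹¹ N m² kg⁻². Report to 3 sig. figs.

Δg = 4GMr/d³
   = 4 × (6.674 × 10⁻¹¹) × (4.24 × 10²⁵) × (1.64 × 10⁶) / (8.98 × 10⁸)³
   = 2.56 × 10⁻⁵ m/s²

2.56 × 10⁻⁵ m/s²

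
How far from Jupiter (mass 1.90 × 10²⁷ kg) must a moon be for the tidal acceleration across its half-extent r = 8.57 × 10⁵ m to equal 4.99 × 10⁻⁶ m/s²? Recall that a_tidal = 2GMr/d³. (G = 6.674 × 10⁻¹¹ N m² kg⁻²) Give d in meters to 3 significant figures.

3.52 × 10⁹ m

2GMr/d³ = a_tidal  ⇒  d = (2GMr / a_tidal)^(1/3)
d = (2 × 6.674×10⁻¹¹ × (1.90 × 10²⁷) × (8.57 × 10⁵) / (4.99 × 10⁻⁶))^(1/3)
  = 3.52 × 10⁹ m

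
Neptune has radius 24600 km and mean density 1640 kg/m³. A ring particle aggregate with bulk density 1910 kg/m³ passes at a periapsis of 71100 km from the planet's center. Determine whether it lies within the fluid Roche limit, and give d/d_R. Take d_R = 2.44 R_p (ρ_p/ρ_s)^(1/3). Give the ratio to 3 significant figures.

d_R = 2.44 × (24600 km) × (1640/1910)^(1/3) = 57050 km
d/d_R = (71100) / (57050) = 1.25
Since d/d_R > 1, the body is outside the Roche limit.

outside; d/d_R ≈ 1.25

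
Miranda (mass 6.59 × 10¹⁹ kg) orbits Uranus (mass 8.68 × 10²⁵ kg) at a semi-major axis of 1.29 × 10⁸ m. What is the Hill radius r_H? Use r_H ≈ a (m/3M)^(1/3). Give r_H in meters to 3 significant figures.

8.16 × 10⁵ m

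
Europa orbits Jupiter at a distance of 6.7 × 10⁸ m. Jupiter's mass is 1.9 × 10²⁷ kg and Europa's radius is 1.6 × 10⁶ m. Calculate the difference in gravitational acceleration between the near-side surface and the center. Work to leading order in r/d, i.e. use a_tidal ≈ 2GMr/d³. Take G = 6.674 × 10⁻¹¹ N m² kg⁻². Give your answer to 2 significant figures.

1.3 × 10⁻³ m/s²

Δg = 2GMr/d³
   = 2 × (6.674 × 10⁻¹¹) × (1.9 × 10²⁷) × (1.6 × 10⁶) / (6.7 × 10⁸)³
   = 1.3 × 10⁻³ m/s²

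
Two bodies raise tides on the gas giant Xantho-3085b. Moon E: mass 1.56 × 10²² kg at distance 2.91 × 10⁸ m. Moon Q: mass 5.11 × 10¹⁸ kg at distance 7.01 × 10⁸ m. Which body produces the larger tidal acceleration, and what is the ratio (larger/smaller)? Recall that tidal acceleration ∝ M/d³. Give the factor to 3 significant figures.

Moon E, by a factor of ≈ 42700

Tidal stretch scales as M/d³; compute that for each body.
Moon E: (1.56 × 10²²) / (2.91 × 10⁸)³ = 6.331 × 10⁻⁴
Moon Q: (5.11 × 10¹⁸) / (7.01 × 10⁸)³ = 1.483 × 10⁻⁸
Ratio (larger/smaller) = 42700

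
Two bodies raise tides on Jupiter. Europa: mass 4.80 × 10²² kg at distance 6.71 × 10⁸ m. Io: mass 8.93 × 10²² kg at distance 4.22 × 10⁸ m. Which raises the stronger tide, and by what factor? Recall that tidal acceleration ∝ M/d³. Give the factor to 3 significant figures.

The tide-raising term goes as M/d³ (the gradient of a 1/d² field).
Europa: (4.80 × 10²²) / (6.71 × 10⁸)³ = 1.589 × 10⁻⁴
Io: (8.93 × 10²²) / (4.22 × 10⁸)³ = 1.188 × 10⁻³
Ratio (larger/smaller) = 7.48

Io, by a factor of ≈ 7.48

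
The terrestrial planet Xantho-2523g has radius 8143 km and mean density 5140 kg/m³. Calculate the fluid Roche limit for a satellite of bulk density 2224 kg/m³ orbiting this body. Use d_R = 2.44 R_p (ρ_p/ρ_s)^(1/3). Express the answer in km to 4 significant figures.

d_R = 2.44 × 8143 km × (5140/2224)^(1/3)
    = 26270 km

26270 km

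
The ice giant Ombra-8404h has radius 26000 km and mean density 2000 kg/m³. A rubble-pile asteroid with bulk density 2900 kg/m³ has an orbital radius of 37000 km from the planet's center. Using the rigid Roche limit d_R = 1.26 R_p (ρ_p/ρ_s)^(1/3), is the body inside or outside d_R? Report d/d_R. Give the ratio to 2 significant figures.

outside; d/d_R ≈ 1.3

d_R = 1.26 × (26000 km) × (2000/2900)^(1/3) = 28940 km
d/d_R = (37000) / (28940) = 1.3
Since d/d_R > 1, the body is outside the Roche limit.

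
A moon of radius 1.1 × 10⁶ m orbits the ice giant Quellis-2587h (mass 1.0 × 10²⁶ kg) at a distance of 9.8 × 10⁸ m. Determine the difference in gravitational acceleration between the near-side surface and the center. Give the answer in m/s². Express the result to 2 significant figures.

Δa = 2GMr/d³
   = 2 × (6.674 × 10⁻¹¹) × (1.0 × 10²⁶) × (1.1 × 10⁶) / (9.8 × 10⁸)³
   = 1.6 × 10⁻⁵ m/s²

1.6 × 10⁻⁵ m/s²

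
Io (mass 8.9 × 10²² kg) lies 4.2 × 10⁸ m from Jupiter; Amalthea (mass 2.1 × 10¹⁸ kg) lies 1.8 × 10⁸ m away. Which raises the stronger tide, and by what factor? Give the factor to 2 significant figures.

Compare M/d³ for the two perturbers:
Io: (8.9 × 10²²) / (4.2 × 10⁸)³ = 1.201 × 10⁻³
Amalthea: (2.1 × 10¹⁸) / (1.8 × 10⁸)³ = 3.601 × 10⁻⁷
Ratio (larger/smaller) = 3300

Io, by a factor of ≈ 3300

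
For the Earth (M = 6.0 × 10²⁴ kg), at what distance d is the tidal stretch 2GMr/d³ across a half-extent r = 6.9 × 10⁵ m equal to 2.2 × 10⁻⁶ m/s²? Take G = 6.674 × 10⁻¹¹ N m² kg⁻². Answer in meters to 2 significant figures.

2GMr/d³ = a_tidal  ⇒  d = (2GMr / a_tidal)^(1/3)
d = (2 × 6.674×10⁻¹¹ × (6.0 × 10²⁴) × (6.9 × 10⁵) / (2.2 × 10⁻⁶))^(1/3)
  = 6.3 × 10⁸ m

6.3 × 10⁸ m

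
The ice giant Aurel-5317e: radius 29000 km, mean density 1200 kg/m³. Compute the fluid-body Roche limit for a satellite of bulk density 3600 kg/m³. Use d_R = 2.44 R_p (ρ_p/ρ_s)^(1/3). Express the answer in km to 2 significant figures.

d_R = 2.44 × 29000 km × (1200/3600)^(1/3)
    = 49000 km

49000 km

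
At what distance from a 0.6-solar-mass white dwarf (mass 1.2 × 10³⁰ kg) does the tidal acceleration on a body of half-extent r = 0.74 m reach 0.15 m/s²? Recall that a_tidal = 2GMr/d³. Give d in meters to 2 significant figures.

2GMr/d³ = a_tidal  ⇒  d = (2GMr / a_tidal)^(1/3)
d = (2 × 6.674×10⁻¹¹ × (1.2 × 10³⁰) × (0.74) / (0.15))^(1/3)
  = 9.2 × 10⁶ m

9.2 × 10⁶ m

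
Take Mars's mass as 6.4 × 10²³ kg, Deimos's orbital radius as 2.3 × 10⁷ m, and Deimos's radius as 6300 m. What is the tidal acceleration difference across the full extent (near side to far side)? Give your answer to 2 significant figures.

8.8 × 10⁻⁵ m/s²

Δg = 4GMr/d³
   = 4 × (6.674 × 10⁻¹¹) × (6.4 × 10²³) × (6300) / (2.3 × 10⁷)³
   = 8.8 × 10⁻⁵ m/s²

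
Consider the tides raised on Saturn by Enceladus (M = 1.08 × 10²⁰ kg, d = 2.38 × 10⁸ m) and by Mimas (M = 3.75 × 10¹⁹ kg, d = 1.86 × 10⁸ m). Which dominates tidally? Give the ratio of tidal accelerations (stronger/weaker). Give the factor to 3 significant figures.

Enceladus, by a factor of ≈ 1.37

The tide-raising term goes as M/d³ (the gradient of a 1/d² field).
Enceladus: (1.08 × 10²⁰) / (2.38 × 10⁸)³ = 8.011 × 10⁻⁶
Mimas: (3.75 × 10¹⁹) / (1.86 × 10⁸)³ = 5.828 × 10⁻⁶
Ratio (larger/smaller) = 1.37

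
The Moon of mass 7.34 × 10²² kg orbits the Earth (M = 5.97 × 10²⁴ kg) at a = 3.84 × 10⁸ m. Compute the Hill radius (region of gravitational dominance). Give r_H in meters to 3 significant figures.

6.15 × 10⁷ m

r_H ≈ a (m/3M)^(1/3)
    = (3.84 × 10⁸) × (7.34 × 10²² / (3 × 5.97 × 10²⁴))^(1/3)
    = 6.15 × 10⁷ m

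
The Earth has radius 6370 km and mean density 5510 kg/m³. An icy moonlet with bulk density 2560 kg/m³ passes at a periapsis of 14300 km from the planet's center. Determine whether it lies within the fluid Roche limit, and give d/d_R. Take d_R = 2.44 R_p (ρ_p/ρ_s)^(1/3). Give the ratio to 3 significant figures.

d_R = 2.44 × (6370 km) × (5510/2560)^(1/3) = 20070 km
d/d_R = (14300) / (20070) = 0.713
Since d/d_R < 1, the body is inside the Roche limit.

inside; d/d_R ≈ 0.713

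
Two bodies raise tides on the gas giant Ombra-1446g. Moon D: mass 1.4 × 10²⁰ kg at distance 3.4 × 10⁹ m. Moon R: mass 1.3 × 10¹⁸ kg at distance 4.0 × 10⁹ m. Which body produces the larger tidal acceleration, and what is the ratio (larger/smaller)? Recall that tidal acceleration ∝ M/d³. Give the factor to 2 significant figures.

Moon D, by a factor of ≈ 180

Tidal stretch scales as M/d³; compute that for each body.
Moon D: (1.4 × 10²⁰) / (3.4 × 10⁹)³ = 3.562 × 10⁻⁹
Moon R: (1.3 × 10¹⁸) / (4.0 × 10⁹)³ = 2.031 × 10⁻¹¹
Ratio (larger/smaller) = 180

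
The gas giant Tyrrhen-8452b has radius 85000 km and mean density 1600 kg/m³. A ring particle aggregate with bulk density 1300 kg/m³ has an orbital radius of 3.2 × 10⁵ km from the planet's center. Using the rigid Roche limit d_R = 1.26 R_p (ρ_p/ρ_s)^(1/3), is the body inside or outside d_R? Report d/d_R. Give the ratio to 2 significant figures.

outside; d/d_R ≈ 2.8

d_R = 1.26 × (85000 km) × (1600/1300)^(1/3) = 1.148 × 10⁵ km
d/d_R = (3.2 × 10⁵) / (1.148 × 10⁵) = 2.8
Since d/d_R > 1, the body is outside the Roche limit.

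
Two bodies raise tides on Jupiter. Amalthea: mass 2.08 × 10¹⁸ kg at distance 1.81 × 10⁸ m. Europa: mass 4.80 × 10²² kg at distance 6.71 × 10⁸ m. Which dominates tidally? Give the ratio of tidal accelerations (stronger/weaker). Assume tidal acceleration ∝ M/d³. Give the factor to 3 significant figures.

Europa, by a factor of ≈ 453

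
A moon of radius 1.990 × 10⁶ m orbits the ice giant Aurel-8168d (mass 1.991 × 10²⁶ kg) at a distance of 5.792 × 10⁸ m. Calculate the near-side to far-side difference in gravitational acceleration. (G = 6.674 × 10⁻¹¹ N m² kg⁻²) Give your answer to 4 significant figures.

Δg = 4GMr/d³
   = 4 × (6.674 × 10⁻¹¹) × (1.991 × 10²⁶) × (1.990 × 10⁶) / (5.792 × 10⁸)³
   = 5.444 × 10⁻⁴ m/s²

5.444 × 10⁻⁴ m/s²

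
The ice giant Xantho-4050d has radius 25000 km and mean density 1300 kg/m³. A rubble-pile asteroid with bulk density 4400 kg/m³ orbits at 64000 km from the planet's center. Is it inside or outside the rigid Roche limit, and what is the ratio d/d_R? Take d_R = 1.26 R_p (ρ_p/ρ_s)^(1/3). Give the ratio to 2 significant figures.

outside; d/d_R ≈ 3.1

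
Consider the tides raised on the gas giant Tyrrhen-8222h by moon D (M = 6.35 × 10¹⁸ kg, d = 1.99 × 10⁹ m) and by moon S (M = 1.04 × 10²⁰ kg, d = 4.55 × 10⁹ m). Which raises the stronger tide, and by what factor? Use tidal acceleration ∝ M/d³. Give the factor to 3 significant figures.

The tide-raising term goes as M/d³ (the gradient of a 1/d² field).
Moon D: (6.35 × 10¹⁸) / (1.99 × 10⁹)³ = 8.058 × 10⁻¹⁰
Moon S: (1.04 × 10²⁰) / (4.55 × 10⁹)³ = 1.104 × 10⁻⁹
Ratio (larger/smaller) = 1.37

Moon S, by a factor of ≈ 1.37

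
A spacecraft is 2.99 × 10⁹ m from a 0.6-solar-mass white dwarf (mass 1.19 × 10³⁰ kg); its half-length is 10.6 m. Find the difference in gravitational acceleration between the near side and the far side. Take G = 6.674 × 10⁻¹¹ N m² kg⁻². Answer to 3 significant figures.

1.26 × 10⁻⁷ m/s²

Differencing GM/(d−r)² and GM/(d+r)² to first order in r/d gives 4GMr/d³.
Δa = 4GMr/d³
   = 4 × (6.674 × 10⁻¹¹) × (1.19 × 10³⁰) × (10.6) / (2.99 × 10⁹)³
   = 1.26 × 10⁻⁷ m/s²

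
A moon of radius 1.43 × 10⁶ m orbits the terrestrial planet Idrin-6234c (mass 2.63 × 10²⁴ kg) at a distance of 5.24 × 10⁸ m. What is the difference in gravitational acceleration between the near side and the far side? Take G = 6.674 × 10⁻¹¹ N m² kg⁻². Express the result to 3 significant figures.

Δa = 4GMr/d³
   = 4 × (6.674 × 10⁻¹¹) × (2.63 × 10²⁴) × (1.43 × 10⁶) / (5.24 × 10⁸)³
   = 6.98 × 10⁻⁶ m/s²

6.98 × 10⁻⁶ m/s²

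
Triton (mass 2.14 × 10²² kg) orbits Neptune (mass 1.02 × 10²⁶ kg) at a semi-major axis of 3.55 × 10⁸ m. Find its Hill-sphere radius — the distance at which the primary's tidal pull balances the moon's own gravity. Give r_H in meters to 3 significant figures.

1.46 × 10⁷ m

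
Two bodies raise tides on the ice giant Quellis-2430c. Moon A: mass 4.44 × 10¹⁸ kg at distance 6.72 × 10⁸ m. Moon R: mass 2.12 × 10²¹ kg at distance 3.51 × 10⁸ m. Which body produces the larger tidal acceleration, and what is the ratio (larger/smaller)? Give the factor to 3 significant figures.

Moon R, by a factor of ≈ 3350

Tidal stretch scales as M/d³; compute that for each body.
Moon A: (4.44 × 10¹⁸) / (6.72 × 10⁸)³ = 1.463 × 10⁻⁸
Moon R: (2.12 × 10²¹) / (3.51 × 10⁸)³ = 4.902 × 10⁻⁵
Ratio (larger/smaller) = 3350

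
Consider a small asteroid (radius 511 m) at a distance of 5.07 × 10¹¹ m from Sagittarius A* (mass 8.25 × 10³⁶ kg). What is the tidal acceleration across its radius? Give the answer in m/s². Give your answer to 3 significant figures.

a_tidal = 2GMr/d³
        = 2 × (6.674 × 10⁻¹¹) × (8.25 × 10³⁶) × (511) / (5.07 × 10¹¹)³
        = 4.32 × 10⁻⁶ m/s²

4.32 × 10⁻⁶ m/s²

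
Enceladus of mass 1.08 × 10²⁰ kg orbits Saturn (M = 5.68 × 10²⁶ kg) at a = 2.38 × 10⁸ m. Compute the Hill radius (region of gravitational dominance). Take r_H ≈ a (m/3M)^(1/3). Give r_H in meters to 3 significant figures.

9.49 × 10⁵ m

r_H ≈ a (m/3M)^(1/3)
    = (2.38 × 10⁸) × (1.08 × 10²⁰ / (3 × 5.68 × 10²⁶))^(1/3)
    = 9.49 × 10⁵ m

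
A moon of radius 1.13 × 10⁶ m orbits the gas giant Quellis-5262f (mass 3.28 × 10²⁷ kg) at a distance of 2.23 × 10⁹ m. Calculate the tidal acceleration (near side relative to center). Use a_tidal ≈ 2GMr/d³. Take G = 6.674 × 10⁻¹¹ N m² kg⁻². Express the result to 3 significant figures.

4.46 × 10⁻⁵ m/s²

Differencing GM/(d−r)² and GM/d² to first order in r/d gives 2GMr/d³.
Δg = 2GMr/d³
   = 2 × (6.674 × 10⁻¹¹) × (3.28 × 10²⁷) × (1.13 × 10⁶) / (2.23 × 10⁹)³
   = 4.46 × 10⁻⁵ m/s²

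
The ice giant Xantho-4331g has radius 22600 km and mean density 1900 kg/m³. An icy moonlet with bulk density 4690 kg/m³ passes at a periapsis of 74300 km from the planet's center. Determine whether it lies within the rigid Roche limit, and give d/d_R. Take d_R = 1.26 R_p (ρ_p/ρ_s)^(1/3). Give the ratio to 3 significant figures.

d_R = 1.26 × (22600 km) × (1900/4690)^(1/3) = 21070 km
d/d_R = (74300) / (21070) = 3.53
Since d/d_R > 1, the body is outside the Roche limit.

outside; d/d_R ≈ 3.53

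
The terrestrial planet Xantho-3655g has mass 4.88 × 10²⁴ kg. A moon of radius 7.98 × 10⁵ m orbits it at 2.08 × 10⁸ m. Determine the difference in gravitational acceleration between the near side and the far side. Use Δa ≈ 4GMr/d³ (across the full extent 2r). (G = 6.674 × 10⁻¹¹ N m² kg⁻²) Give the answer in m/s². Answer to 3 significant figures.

1.16 × 10⁻⁴ m/s²

Δg = 4GMr/d³
   = 4 × (6.674 × 10⁻¹¹) × (4.88 × 10²⁴) × (7.98 × 10⁵) / (2.08 × 10⁸)³
   = 1.16 × 10⁻⁴ m/s²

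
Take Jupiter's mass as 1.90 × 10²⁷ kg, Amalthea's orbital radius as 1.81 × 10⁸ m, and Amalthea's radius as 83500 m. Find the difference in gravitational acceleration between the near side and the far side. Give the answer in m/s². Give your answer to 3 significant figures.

The field gradient is 2GM/d³; across the full diameter 2r the difference is 4GMr/d³.
Δg = 4GMr/d³
   = 4 × (6.674 × 10⁻¹¹) × (1.90 × 10²⁷) × (83500) / (1.81 × 10⁸)³
   = 7.14 × 10⁻³ m/s²

7.14 × 10⁻³ m/s²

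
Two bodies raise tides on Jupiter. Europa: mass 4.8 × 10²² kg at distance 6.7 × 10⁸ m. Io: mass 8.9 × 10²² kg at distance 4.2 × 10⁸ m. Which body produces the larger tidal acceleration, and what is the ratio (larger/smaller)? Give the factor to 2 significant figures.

The tide-raising term goes as M/d³ (the gradient of a 1/d² field).
Europa: (4.8 × 10²²) / (6.7 × 10⁸)³ = 1.596 × 10⁻⁴
Io: (8.9 × 10²²) / (4.2 × 10⁸)³ = 1.201 × 10⁻³
Ratio (larger/smaller) = 7.5

Io, by a factor of ≈ 7.5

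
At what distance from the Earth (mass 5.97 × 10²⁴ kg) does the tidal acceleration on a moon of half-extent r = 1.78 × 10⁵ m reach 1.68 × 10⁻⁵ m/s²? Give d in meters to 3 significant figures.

2GMr/d³ = a_tidal  ⇒  d = (2GMr / a_tidal)^(1/3)
d = (2 × 6.674×10⁻¹¹ × (5.97 × 10²⁴) × (1.78 × 10⁵) / (1.68 × 10⁻⁵))^(1/3)
  = 2.04 × 10⁸ m

2.04 × 10⁸ m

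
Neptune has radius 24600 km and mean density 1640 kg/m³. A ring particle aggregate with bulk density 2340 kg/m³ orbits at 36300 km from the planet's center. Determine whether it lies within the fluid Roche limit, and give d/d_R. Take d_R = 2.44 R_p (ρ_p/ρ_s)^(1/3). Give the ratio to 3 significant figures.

inside; d/d_R ≈ 0.681

d_R = 2.44 × (24600 km) × (1640/2340)^(1/3) = 53320 km
d/d_R = (36300) / (53320) = 0.681
Since d/d_R < 1, the body is inside the Roche limit.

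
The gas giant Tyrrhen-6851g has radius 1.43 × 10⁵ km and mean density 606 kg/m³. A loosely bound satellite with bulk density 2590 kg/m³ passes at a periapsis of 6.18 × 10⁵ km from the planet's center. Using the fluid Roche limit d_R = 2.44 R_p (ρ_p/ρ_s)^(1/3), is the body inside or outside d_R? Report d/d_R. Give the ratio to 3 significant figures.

d_R = 2.44 × (1.43 × 10⁵ km) × (606/2590)^(1/3) = 2.150 × 10⁵ km
d/d_R = (6.18 × 10⁵) / (2.150 × 10⁵) = 2.87
Since d/d_R > 1, the body is outside the Roche limit.

outside; d/d_R ≈ 2.87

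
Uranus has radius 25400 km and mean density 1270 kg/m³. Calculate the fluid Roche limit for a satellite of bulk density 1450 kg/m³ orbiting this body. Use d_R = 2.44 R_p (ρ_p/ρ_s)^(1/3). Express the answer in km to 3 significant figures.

d_R = 2.44 × 25400 km × (1270/1450)^(1/3)
    = 59300 km

59300 km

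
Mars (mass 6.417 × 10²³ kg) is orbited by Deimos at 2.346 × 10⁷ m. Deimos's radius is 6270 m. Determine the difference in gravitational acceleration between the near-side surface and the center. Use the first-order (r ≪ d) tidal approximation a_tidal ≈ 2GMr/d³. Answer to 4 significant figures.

4.159 × 10⁻⁵ m/s²

The tidal stretch is the gradient of GM/d² times the body's extent r, hence the 1/d³ dependence.
Δa = 2GMr/d³
   = 2 × (6.674 × 10⁻¹¹) × (6.417 × 10²³) × (6270) / (2.346 × 10⁷)³
   = 4.159 × 10⁻⁵ m/s²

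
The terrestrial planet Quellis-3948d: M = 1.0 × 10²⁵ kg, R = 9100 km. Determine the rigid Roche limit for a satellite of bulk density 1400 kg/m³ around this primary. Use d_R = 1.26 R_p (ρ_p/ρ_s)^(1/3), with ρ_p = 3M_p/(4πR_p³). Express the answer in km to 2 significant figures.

15000 km

ρ_p = 3M_p/(4πR_p³) = 3 × (1.0 × 10²⁵) / (4π × (9.1 × 10⁶ m)³) = 3200 kg/m³
d_R = 1.26 × 9100 km × (3200/1400)^(1/3)
    = 15000 km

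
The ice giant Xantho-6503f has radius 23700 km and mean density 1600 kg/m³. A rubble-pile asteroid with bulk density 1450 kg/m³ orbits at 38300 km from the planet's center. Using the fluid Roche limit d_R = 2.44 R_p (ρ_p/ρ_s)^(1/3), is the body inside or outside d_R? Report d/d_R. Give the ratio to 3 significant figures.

inside; d/d_R ≈ 0.641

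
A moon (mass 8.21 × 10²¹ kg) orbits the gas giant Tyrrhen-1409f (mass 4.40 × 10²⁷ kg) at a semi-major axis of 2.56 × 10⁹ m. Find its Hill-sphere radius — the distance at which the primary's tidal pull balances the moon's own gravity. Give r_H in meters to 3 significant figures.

r_H ≈ a (m/3M)^(1/3)
    = (2.56 × 10⁹) × (8.21 × 10²¹ / (3 × 4.40 × 10²⁷))^(1/3)
    = 2.19 × 10⁷ m

2.19 × 10⁷ m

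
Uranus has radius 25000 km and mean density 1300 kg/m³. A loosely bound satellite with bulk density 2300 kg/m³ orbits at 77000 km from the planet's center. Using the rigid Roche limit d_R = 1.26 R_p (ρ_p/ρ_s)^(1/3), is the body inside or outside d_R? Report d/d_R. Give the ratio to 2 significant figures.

d_R = 1.26 × (25000 km) × (1300/2300)^(1/3) = 26040 km
d/d_R = (77000) / (26040) = 3.0
Since d/d_R > 1, the body is outside the Roche limit.

outside; d/d_R ≈ 3.0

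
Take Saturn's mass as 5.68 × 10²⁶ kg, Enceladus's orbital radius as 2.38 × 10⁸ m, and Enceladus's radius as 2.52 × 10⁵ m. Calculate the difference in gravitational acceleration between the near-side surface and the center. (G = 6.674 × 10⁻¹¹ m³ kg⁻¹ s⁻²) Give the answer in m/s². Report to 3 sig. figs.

1.42 × 10⁻³ m/s²

Differencing GM/(d−r)² and GM/d² to first order in r/d gives 2GMr/d³.
Δg = 2GMr/d³
   = 2 × (6.674 × 10⁻¹¹) × (5.68 × 10²⁶) × (2.52 × 10⁵) / (2.38 × 10⁸)³
   = 1.42 × 10⁻³ m/s²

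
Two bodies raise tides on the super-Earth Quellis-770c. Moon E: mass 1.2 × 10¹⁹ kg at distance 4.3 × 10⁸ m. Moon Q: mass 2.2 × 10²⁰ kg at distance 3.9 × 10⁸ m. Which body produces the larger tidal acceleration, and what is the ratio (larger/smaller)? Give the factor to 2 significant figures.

Moon Q, by a factor of ≈ 25

The tide-raising term goes as M/d³ (the gradient of a 1/d² field).
Moon E: (1.2 × 10¹⁹) / (4.3 × 10⁸)³ = 1.509 × 10⁻⁷
Moon Q: (2.2 × 10²⁰) / (3.9 × 10⁸)³ = 3.709 × 10⁻⁶
Ratio (larger/smaller) = 25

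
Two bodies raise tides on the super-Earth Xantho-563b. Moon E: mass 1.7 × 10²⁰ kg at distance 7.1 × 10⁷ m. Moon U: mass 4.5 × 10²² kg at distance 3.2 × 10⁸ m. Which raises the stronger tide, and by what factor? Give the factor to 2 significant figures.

Tidal stretch scales as M/d³; compute that for each body.
Moon E: (1.7 × 10²⁰) / (7.1 × 10⁷)³ = 4.750 × 10⁻⁴
Moon U: (4.5 × 10²²) / (3.2 × 10⁸)³ = 1.373 × 10⁻³
Ratio (larger/smaller) = 2.9

Moon U, by a factor of ≈ 2.9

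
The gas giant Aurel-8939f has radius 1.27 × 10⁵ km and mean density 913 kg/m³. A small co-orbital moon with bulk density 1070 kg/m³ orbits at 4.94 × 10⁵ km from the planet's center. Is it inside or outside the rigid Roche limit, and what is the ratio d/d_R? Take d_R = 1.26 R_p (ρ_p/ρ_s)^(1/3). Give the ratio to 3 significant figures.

outside; d/d_R ≈ 3.25

d_R = 1.26 × (1.27 × 10⁵ km) × (913/1070)^(1/3) = 1.518 × 10⁵ km
d/d_R = (4.94 × 10⁵) / (1.518 × 10⁵) = 3.25
Since d/d_R > 1, the body is outside the Roche limit.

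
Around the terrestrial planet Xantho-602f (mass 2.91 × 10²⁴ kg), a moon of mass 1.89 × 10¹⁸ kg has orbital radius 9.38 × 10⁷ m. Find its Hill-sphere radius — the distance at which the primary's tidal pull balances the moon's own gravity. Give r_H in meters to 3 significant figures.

5.63 × 10⁵ m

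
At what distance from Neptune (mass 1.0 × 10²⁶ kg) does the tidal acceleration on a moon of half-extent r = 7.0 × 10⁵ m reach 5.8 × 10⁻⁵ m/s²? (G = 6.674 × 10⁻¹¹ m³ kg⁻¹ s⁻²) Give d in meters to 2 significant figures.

5.4 × 10⁸ m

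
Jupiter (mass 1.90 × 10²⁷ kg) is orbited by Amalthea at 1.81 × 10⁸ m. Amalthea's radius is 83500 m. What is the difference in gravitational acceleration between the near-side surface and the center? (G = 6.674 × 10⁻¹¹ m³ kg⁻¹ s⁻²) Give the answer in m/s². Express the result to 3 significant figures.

Δa = 2GMr/d³
   = 2 × (6.674 × 10⁻¹¹) × (1.90 × 10²⁷) × (83500) / (1.81 × 10⁸)³
   = 3.57 × 10⁻³ m/s²

3.57 × 10⁻³ m/s²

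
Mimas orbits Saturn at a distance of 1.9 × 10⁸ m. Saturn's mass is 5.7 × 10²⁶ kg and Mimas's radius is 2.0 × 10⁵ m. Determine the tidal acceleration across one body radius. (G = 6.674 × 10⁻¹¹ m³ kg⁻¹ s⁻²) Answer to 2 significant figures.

2.2 × 10⁻³ m/s²

a_tidal = 2GMr/d³
        = 2 × (6.674 × 10⁻¹¹) × (5.7 × 10²⁶) × (2.0 × 10⁵) / (1.9 × 10⁸)³
        = 2.2 × 10⁻³ m/s²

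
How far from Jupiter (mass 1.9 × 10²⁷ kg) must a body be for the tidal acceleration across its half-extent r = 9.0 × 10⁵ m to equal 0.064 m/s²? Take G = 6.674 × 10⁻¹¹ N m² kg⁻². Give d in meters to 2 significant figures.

2GMr/d³ = a_tidal  ⇒  d = (2GMr / a_tidal)^(1/3)
d = (2 × 6.674×10⁻¹¹ × (1.9 × 10²⁷) × (9.0 × 10⁵) / (0.064))^(1/3)
  = 1.5 × 10⁸ m

1.5 × 10⁸ m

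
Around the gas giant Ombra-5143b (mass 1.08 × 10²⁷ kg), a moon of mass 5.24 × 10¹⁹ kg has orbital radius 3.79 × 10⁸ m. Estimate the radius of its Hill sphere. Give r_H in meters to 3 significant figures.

r_H ≈ a (m/3M)^(1/3)
    = (3.79 × 10⁸) × (5.24 × 10¹⁹ / (3 × 1.08 × 10²⁷))^(1/3)
    = 9.58 × 10⁵ m

9.58 × 10⁵ m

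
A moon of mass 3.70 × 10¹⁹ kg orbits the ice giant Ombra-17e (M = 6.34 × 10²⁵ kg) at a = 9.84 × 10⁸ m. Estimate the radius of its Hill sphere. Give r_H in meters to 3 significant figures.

5.70 × 10⁶ m

r_H ≈ a (m/3M)^(1/3)
    = (9.84 × 10⁸) × (3.70 × 10¹⁹ / (3 × 6.34 × 10²⁵))^(1/3)
    = 5.70 × 10⁶ m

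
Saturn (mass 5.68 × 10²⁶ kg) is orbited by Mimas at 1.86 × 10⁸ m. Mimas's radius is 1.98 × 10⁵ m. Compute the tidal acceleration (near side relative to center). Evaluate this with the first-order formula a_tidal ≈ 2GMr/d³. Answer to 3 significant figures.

2.33 × 10⁻³ m/s²

Since r ≪ d, expand the inverse-square field across one radius to get the leading 2GMr/d³ term.
Δa = 2GMr/d³
   = 2 × (6.674 × 10⁻¹¹) × (5.68 × 10²⁶) × (1.98 × 10⁵) / (1.86 × 10⁸)³
   = 2.33 × 10⁻³ m/s²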